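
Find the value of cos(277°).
cos(277°) = 0.1219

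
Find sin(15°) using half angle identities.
sin(15°) = √((1 - cos 30°)/2) = (√6-√2)/4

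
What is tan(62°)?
tan(62°) = 1.881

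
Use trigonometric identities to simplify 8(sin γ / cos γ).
8(sin γ / cos γ) = 8(tan γ) (using Quotient identity)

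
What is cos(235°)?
cos(235°) = -0.5736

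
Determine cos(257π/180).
cos(257π/180) = -0.225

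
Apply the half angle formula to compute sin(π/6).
sin(π/6) = √((1 - cos π/3)/2) = 1/2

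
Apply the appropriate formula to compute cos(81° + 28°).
cos(81° + 28°) = cos 81° cos 28° - sin 81° sin 28° = -0.3256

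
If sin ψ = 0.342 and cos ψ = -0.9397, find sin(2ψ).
sin(2ψ) = 2 sin ψ cos ψ = -0.6428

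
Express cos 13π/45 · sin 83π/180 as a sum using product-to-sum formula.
cos 13π/45 sin 83π/180 = (1/2)[sin(13π/45+83π/180) - sin(13π/45-83π/180)]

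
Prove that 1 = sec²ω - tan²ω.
RHS = 1/cos²ω - sin²ω/cos²ω = (1 - sin²ω)/cos²ω = cos²ω/cos²ω = 1 = LHS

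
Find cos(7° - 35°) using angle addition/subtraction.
cos(7° - 35°) = cos 7° cos 35° + sin 7° sin 35° = 0.8829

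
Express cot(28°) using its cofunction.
cot(28°) = tan(90° - 28°) = tan(62°)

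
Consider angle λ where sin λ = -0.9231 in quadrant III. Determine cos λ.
cos λ = ±√(1 - sin²λ) = -0.3846 (negative in QIII)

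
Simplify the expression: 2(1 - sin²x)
2(1 - sin²x) = 2(cos²x) (using Pythagorean identity)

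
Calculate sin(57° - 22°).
sin(57° - 22°) = sin 57° cos 22° - cos 57° sin 22° = 0.5736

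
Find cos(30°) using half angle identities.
cos(30°) = √((1 + cos 60°)/2) = √3/2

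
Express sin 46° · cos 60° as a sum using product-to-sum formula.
sin 46° cos 60° = (1/2)[sin(46°+60°) + sin(46°-60°)]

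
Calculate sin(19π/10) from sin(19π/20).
sin(19π/10) = 2 sin 19π/20 cos 19π/20 = -0.309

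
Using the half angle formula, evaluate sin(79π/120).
sin(79π/120) = √((1 - cos 79π/60)/2) = 0.8788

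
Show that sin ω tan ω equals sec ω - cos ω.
RHS = 1/cos ω - cos ω = (1 - cos²ω)/cos ω = sin²ω/cos ω = sin ω · (sin ω/cos ω) = sin ω tan ω = LHS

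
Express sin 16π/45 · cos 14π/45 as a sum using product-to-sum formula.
sin 16π/45 cos 14π/45 = (1/2)[sin(16π/45+14π/45) + sin(16π/45-14π/45)]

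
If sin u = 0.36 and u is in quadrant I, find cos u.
cos u = 0.933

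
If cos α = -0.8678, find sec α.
sec α = 1/cos α = -1.152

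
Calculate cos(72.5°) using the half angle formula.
cos(72.5°) = √((1 + cos 145°)/2) = 0.3007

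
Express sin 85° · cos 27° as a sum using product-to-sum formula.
sin 85° cos 27° = (1/2)[sin(85°+27°) + sin(85°-27°)]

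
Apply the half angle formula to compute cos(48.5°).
cos(48.5°) = √((1 + cos 97°)/2) = 0.6626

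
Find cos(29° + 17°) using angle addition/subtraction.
cos(29° + 17°) = cos 29° cos 17° - sin 29° sin 17° = 0.6947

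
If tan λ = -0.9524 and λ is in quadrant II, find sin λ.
sin λ = 0.6897 (using tan²λ + 1 = sec²λ)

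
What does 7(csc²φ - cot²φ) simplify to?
7(csc²φ - cot²φ) = 7 (using Pythagorean identity)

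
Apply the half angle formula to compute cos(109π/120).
cos(109π/120) = -√((1 + cos 109π/60)/2) = -0.9588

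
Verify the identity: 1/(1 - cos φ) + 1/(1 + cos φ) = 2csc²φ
LHS = [(1 + cos φ) + (1 - cos φ)] / [(1 - cos φ)(1 + cos φ)] = 2/(1 - cos²φ) = 2/sin²φ = 2csc²φ = RHS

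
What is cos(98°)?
cos(98°) = -0.1392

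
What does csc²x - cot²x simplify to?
csc²x - cot²x = 1 (using Pythagorean identity)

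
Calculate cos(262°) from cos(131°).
cos(262°) = 2cos²131° - 1 = -0.1392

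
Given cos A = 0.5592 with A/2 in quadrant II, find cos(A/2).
cos(A/2) = ±√((1 + cos A)/2); negative since A/2 ∈ QII, so cos(A/2) = -0.8829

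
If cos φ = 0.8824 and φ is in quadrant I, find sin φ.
sin φ = 0.4705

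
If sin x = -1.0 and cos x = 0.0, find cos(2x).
cos(2x) = cos²x - sin²x = -1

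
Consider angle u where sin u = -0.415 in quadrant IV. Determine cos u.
cos u = √(1 - sin²u) = 0.9098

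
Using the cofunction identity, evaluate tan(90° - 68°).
tan(90° - 68°) = cot(68°) = 0.404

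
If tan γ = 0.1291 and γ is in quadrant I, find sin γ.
sin γ = 0.128 (using tan²γ + 1 = sec²γ)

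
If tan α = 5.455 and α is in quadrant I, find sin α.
sin α = 0.9836 (using tan²α + 1 = sec²α)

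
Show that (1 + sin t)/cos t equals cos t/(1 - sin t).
LHS = (1 + sin t)(1 - sin t) / (cos t(1 - sin t)) = (1 - sin²t) / (cos t(1 - sin t)) = cos²t / (cos t(1 - sin t)) = cos t/(1 - sin t) = RHS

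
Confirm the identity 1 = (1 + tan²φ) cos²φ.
RHS = sec²φ · cos²φ = (1/cos²φ) · cos²φ = 1 = LHS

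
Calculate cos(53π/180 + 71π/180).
cos(53π/180 + 71π/180) = cos 53π/180 cos 71π/180 - sin 53π/180 sin 71π/180 = -0.5592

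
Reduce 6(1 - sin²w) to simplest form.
6(1 - sin²w) = 6(cos²w) (using Pythagorean identity)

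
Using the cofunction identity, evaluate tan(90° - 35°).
tan(90° - 35°) = cot(35°) = 1.428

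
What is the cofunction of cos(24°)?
cos(24°) = sin(90° - 24°) = sin(66°)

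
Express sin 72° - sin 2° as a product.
sin 72° - sin 2° = 2 cos(37°) sin(35°)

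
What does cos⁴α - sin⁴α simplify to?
cos⁴α - sin⁴α = cos(2α) (using Factoring + double angle)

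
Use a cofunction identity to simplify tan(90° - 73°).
tan(90° - 73°) = cot(73°)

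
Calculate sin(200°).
sin(200°) = -0.342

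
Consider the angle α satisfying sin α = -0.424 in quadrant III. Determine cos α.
cos α = ±√(1 - sin²α) = -0.9057 (negative in QIII)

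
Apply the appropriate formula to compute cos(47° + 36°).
cos(47° + 36°) = cos 47° cos 36° - sin 47° sin 36° = 0.1219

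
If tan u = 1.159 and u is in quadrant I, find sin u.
sin u = 0.7571 (using tan²u + 1 = sec²u)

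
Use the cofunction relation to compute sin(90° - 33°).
sin(90° - 33°) = cos(33°) = 0.8387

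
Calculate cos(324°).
cos(324°) = 0.809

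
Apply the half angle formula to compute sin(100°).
sin(100°) = √((1 - cos 200°)/2) = 0.9848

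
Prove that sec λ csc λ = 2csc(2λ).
RHS = 2/sin(2λ) = 2/(2 sin λ cos λ) = 1/(sin λ cos λ) = (1/cos λ)(1/sin λ) = sec λ csc λ = LHS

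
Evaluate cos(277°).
cos(277°) = 0.1219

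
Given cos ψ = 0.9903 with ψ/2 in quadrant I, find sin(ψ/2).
sin(ψ/2) = ±√((1 - cos ψ)/2); positive since ψ/2 ∈ QI, so sin(ψ/2) = 0.06964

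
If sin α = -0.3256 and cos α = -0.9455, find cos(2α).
cos(2α) = cos²α - sin²α = 0.788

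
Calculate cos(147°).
cos(147°) = -0.8387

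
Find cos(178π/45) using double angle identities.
cos(178π/45) = cos²89π/45 - sin²89π/45 = 0.9903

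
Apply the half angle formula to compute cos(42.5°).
cos(42.5°) = √((1 + cos 85°)/2) = 0.7373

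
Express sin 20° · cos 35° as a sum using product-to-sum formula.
sin 20° cos 35° = (1/2)[sin(20°+35°) + sin(20°-35°)]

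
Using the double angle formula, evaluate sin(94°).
sin(94°) = 2 sin 47° cos 47° = 0.9976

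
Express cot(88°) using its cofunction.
cot(88°) = tan(90° - 88°) = tan(2°)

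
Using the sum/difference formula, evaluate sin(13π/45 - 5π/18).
sin(13π/45 - 5π/18) = sin 13π/45 cos 5π/18 - cos 13π/45 sin 5π/18 = 0.0349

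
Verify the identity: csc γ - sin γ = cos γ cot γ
LHS = 1/sin γ - sin γ = (1 - sin²γ)/sin γ = cos²γ/sin γ = cos γ · (cos γ/sin γ) = cos γ cot γ = RHS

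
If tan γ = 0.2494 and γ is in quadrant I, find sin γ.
sin γ = 0.242 (using tan²γ + 1 = sec²γ)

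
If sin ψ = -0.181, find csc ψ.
csc ψ = 1/sin ψ = -5.525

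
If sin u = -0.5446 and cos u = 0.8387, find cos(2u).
cos(2u) = cos²u - sin²u = 0.4068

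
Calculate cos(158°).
cos(158°) = -0.9272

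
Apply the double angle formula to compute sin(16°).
sin(16°) = 2 sin 8° cos 8° = 0.2756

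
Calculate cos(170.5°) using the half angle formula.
cos(170.5°) = -√((1 + cos 341°)/2) = -0.9863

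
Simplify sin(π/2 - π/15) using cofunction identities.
sin(π/2 - π/15) = cos(π/15)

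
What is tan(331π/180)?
tan(331π/180) = -0.5543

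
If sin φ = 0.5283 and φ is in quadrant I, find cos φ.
cos φ = 0.8491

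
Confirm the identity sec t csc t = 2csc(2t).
RHS = 2/sin(2t) = 2/(2 sin t cos t) = 1/(sin t cos t) = (1/cos t)(1/sin t) = sec t csc t = LHS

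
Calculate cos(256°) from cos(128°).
cos(256°) = cos²128° - sin²128° = -0.2419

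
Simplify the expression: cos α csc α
cos α csc α = cot α (using Reciprocal + quotient)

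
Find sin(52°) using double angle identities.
sin(52°) = 2 sin 26° cos 26° = 0.788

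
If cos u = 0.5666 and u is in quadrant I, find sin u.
sin u = 0.824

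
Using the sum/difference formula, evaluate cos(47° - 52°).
cos(47° - 52°) = cos 47° cos 52° + sin 47° sin 52° = 0.9962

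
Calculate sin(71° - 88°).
sin(71° - 88°) = sin 71° cos 88° - cos 71° sin 88° = -0.2924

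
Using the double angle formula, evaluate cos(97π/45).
cos(97π/45) = cos²97π/90 - sin²97π/90 = 0.8829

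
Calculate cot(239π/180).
cot(239π/180) = 0.6009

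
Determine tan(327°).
tan(327°) = -0.6494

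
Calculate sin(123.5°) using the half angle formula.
sin(123.5°) = √((1 - cos 247°)/2) = 0.8339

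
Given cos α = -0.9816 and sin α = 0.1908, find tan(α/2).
tan(α/2) = sin α / (1 + cos α) = 10.37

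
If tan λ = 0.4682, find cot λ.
cot λ = 1/tan λ = 2.136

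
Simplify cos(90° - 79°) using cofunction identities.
cos(90° - 79°) = sin(79°)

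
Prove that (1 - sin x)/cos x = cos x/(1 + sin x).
LHS = (1 - sin x)(1 + sin x) / (cos x(1 + sin x)) = (1 - sin²x) / (cos x(1 + sin x)) = cos²x / (cos x(1 + sin x)) = cos x/(1 + sin x) = RHS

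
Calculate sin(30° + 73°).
sin(30° + 73°) = sin 30° cos 73° + cos 30° sin 73° = 0.9744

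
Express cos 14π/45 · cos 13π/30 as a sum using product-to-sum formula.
cos 14π/45 cos 13π/30 = (1/2)[cos(14π/45-13π/30) + cos(14π/45+13π/30)]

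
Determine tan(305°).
tan(305°) = -1.428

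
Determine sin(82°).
sin(82°) = 0.9903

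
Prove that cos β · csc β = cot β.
LHS = cos β · (1/sin β) = cos β/sin β = cot β = RHS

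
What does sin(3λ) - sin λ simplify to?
sin(3λ) - sin λ = 2 cos(2λ) sin λ (using Sum-to-product)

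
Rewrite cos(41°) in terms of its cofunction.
cos(41°) = sin(90° - 41°) = sin(49°)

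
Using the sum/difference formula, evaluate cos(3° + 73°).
cos(3° + 73°) = cos 3° cos 73° - sin 3° sin 73° = 0.2419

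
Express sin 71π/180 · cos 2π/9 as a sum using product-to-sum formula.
sin 71π/180 cos 2π/9 = (1/2)[sin(71π/180+2π/9) + sin(71π/180-2π/9)]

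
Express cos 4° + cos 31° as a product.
cos 4° + cos 31° = 2 cos(17.5°) cos(-13.5°)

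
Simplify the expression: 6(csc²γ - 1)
6(csc²γ - 1) = 6(cot²γ) (using Pythagorean identity)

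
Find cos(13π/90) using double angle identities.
cos(13π/90) = cos²13π/180 - sin²13π/180 = 0.8988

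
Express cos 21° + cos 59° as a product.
cos 21° + cos 59° = 2 cos(40°) cos(-19°)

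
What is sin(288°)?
sin(288°) = -0.9511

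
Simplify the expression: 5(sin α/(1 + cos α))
5(sin α/(1 + cos α)) = 5(tan(α/2)) (using Half angle)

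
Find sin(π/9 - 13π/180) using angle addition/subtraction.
sin(π/9 - 13π/180) = sin π/9 cos 13π/180 - cos π/9 sin 13π/180 = 0.1219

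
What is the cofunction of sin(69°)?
sin(69°) = cos(90° - 69°) = cos(21°)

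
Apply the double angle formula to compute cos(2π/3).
cos(2π/3) = cos²π/3 - sin²π/3 = -1/2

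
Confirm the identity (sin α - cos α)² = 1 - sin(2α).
LHS = sin²α - 2 sin α cos α + cos²α = (sin²α + cos²α) - 2 sin α cos α = 1 - sin(2α) = RHS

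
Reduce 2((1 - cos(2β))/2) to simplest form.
2((1 - cos(2β))/2) = 2(sin²β) (using Power reduction)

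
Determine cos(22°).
cos(22°) = 0.9272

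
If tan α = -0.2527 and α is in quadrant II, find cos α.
cos α = -0.9695 (using tan²α + 1 = sec²α)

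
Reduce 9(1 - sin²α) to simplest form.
9(1 - sin²α) = 9(cos²α) (using Pythagorean identity)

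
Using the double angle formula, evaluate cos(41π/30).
cos(41π/30) = cos²41π/60 - sin²41π/60 = -0.4067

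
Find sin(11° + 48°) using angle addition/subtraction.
sin(11° + 48°) = sin 11° cos 48° + cos 11° sin 48° = 0.8572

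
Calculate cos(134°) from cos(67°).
cos(134°) = cos²67° - sin²67° = -0.6947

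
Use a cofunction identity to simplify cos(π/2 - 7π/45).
cos(π/2 - 7π/45) = sin(7π/45)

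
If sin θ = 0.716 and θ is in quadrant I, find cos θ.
cos θ = 0.6981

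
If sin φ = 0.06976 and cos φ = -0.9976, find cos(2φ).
cos(2φ) = cos²φ - sin²φ = 0.9903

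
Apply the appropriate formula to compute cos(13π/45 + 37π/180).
cos(13π/45 + 37π/180) = cos 13π/45 cos 37π/180 - sin 13π/45 sin 37π/180 = 0.01745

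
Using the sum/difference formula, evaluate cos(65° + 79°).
cos(65° + 79°) = cos 65° cos 79° - sin 65° sin 79° = -0.809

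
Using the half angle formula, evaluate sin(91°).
sin(91°) = √((1 - cos 182°)/2) = 0.9998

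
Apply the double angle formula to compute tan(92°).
tan(92°) = 2 tan 46° / (1 - tan²46°) = -28.64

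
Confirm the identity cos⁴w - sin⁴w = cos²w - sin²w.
LHS = (cos²w - sin²w)(cos²w + sin²w) = (cos²w - sin²w) · 1 = cos²w - sin²w = RHS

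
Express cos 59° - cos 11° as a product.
cos 59° - cos 11° = -2 sin(35°) sin(24°)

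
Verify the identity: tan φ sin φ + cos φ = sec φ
LHS = sin²φ/cos φ + cos φ = (sin²φ + cos²φ)/cos φ = 1/cos φ = sec φ = RHS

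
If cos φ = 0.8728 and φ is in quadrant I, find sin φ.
sin φ = 0.4881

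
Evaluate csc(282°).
csc(282°) = -1.022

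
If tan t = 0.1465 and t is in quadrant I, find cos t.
cos t = 0.9894 (using tan²t + 1 = sec²t)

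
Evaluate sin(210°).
sin(210°) = -1/2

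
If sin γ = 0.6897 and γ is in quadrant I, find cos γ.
cos γ = 0.7241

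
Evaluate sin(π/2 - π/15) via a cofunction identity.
sin(π/2 - π/15) = cos(π/15) = 0.9781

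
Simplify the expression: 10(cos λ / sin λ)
10(cos λ / sin λ) = 10(cot λ) (using Quotient identity)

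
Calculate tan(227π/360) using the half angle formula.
tan(227π/360) = sin 227π/180 / (1 + cos 227π/180) = -2.3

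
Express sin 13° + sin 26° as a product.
sin 13° + sin 26° = 2 sin(19.5°) cos(-6.5°)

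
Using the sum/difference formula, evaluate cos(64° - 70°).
cos(64° - 70°) = cos 64° cos 70° + sin 64° sin 70° = 0.9945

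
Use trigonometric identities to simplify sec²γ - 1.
sec²γ - 1 = tan²γ (using Pythagorean identity)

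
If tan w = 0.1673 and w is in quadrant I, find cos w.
cos w = 0.9863 (using tan²w + 1 = sec²w)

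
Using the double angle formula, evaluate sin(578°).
sin(578°) = 2 sin 289° cos 289° = -0.6157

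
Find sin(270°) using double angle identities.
sin(270°) = 2 sin 135° cos 135° = -1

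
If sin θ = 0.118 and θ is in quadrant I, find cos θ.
cos θ = 0.993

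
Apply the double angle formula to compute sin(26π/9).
sin(26π/9) = 2 sin 13π/9 cos 13π/9 = 0.342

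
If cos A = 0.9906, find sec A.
sec A = 1/cos A = 1.009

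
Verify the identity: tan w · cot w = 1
LHS = (sin w/cos w) · (cos w/sin w) = 1 = RHS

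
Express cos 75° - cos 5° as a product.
cos 75° - cos 5° = -2 sin(40°) sin(35°)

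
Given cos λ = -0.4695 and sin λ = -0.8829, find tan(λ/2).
tan(λ/2) = sin λ / (1 + cos λ) = -1.664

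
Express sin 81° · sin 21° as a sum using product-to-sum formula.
sin 81° sin 21° = (1/2)[cos(81°-21°) - cos(81°+21°)]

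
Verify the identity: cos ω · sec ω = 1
LHS = cos ω · (1/cos ω) = 1 = RHS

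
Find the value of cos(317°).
cos(317°) = 0.7314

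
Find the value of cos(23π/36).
cos(23π/36) = -0.4226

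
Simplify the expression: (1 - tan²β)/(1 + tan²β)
(1 - tan²β)/(1 + tan²β) = cos(2β) (using Double angle)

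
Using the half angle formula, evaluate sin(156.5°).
sin(156.5°) = √((1 - cos 313°)/2) = 0.3987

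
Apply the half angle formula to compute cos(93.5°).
cos(93.5°) = -√((1 + cos 187°)/2) = -0.06105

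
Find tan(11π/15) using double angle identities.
tan(11π/15) = 2 tan 11π/30 / (1 - tan²11π/30) = -1.111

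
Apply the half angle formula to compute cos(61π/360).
cos(61π/360) = √((1 + cos 61π/180)/2) = 0.8616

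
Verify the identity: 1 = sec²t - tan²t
RHS = 1/cos²t - sin²t/cos²t = (1 - sin²t)/cos²t = cos²t/cos²t = 1 = LHS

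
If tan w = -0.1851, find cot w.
cot w = 1/tan w = -5.402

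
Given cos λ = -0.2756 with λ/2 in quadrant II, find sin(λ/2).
sin(λ/2) = ±√((1 - cos λ)/2); positive since λ/2 ∈ QII, so sin(λ/2) = 0.7986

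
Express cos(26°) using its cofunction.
cos(26°) = sin(90° - 26°) = sin(64°)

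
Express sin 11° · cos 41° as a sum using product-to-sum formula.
sin 11° cos 41° = (1/2)[sin(11°+41°) + sin(11°-41°)]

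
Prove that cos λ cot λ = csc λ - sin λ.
RHS = 1/sin λ - sin λ = (1 - sin²λ)/sin λ = cos²λ/sin λ = cos λ · (cos λ/sin λ) = cos λ cot λ = LHS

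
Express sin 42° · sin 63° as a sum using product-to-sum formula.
sin 42° sin 63° = (1/2)[cos(42°-63°) - cos(42°+63°)]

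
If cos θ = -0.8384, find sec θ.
sec θ = 1/cos θ = -1.193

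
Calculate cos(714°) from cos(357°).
cos(714°) = 1 - 2sin²357° = 0.9945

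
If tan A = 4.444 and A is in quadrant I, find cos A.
cos A = 0.2195 (using tan²A + 1 = sec²A)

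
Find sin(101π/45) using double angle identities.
sin(101π/45) = 2 sin 101π/90 cos 101π/90 = 0.6947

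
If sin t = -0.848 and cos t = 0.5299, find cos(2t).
cos(2t) = cos²t - sin²t = -0.4383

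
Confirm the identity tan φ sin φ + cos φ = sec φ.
LHS = sin²φ/cos φ + cos φ = (sin²φ + cos²φ)/cos φ = 1/cos φ = sec φ = RHS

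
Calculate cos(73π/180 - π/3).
cos(73π/180 - π/3) = cos 73π/180 cos π/3 + sin 73π/180 sin π/3 = 0.9744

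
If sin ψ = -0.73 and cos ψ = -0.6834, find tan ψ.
tan ψ = sin ψ / cos ψ = 1.068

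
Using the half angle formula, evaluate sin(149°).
sin(149°) = √((1 - cos 298°)/2) = 0.515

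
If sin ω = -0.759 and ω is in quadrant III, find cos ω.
cos ω = -0.6511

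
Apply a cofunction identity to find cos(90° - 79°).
cos(90° - 79°) = sin(79°) = 0.9816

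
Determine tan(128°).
tan(128°) = -1.28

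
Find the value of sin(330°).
sin(330°) = -1/2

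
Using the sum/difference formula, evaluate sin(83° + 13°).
sin(83° + 13°) = sin 83° cos 13° + cos 83° sin 13° = 0.9945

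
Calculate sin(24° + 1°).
sin(24° + 1°) = sin 24° cos 1° + cos 24° sin 1° = 0.4226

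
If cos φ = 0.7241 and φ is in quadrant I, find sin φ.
sin φ = 0.6897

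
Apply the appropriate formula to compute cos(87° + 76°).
cos(87° + 76°) = cos 87° cos 76° - sin 87° sin 76° = -0.9563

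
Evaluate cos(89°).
cos(89°) = 0.01745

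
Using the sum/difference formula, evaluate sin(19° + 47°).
sin(19° + 47°) = sin 19° cos 47° + cos 19° sin 47° = 0.9135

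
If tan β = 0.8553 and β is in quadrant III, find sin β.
sin β = -0.65 (using tan²β + 1 = sec²β)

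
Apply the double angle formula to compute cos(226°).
cos(226°) = cos²113° - sin²113° = -0.6947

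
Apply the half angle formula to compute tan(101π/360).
tan(101π/360) = sin 101π/180 / (1 + cos 101π/180) = 1.213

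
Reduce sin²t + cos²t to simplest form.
sin²t + cos²t = 1 (using Pythagorean identity)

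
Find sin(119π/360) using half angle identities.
sin(119π/360) = √((1 - cos 119π/180)/2) = 0.8616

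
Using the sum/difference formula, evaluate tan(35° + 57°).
tan(35° + 57°) = (tan 35° + tan 57°)/(1 - tan 35° tan 57°) = -28.64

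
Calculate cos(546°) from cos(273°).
cos(546°) = 1 - 2sin²273° = -0.9945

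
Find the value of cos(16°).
cos(16°) = 0.9613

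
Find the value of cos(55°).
cos(55°) = 0.5736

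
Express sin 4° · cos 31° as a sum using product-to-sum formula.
sin 4° cos 31° = (1/2)[sin(4°+31°) + sin(4°-31°)]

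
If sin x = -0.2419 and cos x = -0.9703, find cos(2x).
cos(2x) = cos²x - sin²x = 0.883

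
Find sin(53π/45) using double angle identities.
sin(53π/45) = 2 sin 53π/90 cos 53π/90 = -0.5299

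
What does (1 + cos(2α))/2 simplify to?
(1 + cos(2α))/2 = cos²α (using Power reduction)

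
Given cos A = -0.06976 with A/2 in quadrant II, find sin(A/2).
sin(A/2) = ±√((1 - cos A)/2); positive since A/2 ∈ QII, so sin(A/2) = 0.7314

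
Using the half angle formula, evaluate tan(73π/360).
tan(73π/360) = sin 73π/180 / (1 + cos 73π/180) = 0.74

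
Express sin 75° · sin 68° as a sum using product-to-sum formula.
sin 75° sin 68° = (1/2)[cos(75°-68°) - cos(75°+68°)]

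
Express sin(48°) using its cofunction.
sin(48°) = cos(90° - 48°) = cos(42°)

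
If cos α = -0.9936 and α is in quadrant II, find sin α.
sin α = 0.113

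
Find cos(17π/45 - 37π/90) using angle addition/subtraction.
cos(17π/45 - 37π/90) = cos 17π/45 cos 37π/90 + sin 17π/45 sin 37π/90 = 0.9945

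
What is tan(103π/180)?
tan(103π/180) = -4.331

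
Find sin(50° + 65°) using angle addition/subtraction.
sin(50° + 65°) = sin 50° cos 65° + cos 50° sin 65° = 0.9063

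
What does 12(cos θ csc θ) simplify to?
12(cos θ csc θ) = 12(cot θ) (using Reciprocal + quotient)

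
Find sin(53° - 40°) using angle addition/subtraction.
sin(53° - 40°) = sin 53° cos 40° - cos 53° sin 40° = 0.225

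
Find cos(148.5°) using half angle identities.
cos(148.5°) = -√((1 + cos 297°)/2) = -0.8526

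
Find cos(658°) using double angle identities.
cos(658°) = cos²329° - sin²329° = 0.4695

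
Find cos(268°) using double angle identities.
cos(268°) = cos²134° - sin²134° = -0.0349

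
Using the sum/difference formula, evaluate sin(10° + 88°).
sin(10° + 88°) = sin 10° cos 88° + cos 10° sin 88° = 0.9903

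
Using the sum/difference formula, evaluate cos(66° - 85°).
cos(66° - 85°) = cos 66° cos 85° + sin 66° sin 85° = 0.9455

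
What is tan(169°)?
tan(169°) = -0.1944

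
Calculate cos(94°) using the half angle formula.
cos(94°) = -√((1 + cos 188°)/2) = -0.06976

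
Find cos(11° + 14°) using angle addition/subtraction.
cos(11° + 14°) = cos 11° cos 14° - sin 11° sin 14° = 0.9063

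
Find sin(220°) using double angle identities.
sin(220°) = 2 sin 110° cos 110° = -0.6428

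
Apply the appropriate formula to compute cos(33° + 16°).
cos(33° + 16°) = cos 33° cos 16° - sin 33° sin 16° = 0.6561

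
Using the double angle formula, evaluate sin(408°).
sin(408°) = 2 sin 204° cos 204° = 0.7431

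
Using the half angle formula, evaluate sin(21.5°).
sin(21.5°) = √((1 - cos 43°)/2) = 0.3665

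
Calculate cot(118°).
cot(118°) = -0.5317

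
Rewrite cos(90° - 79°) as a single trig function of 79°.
cos(90° - 79°) = sin(79°)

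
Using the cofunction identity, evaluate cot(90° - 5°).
cot(90° - 5°) = tan(5°) = 0.08749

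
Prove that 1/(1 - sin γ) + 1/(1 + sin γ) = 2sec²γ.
LHS = [(1 + sin γ) + (1 - sin γ)] / [(1 - sin γ)(1 + sin γ)] = 2/(1 - sin²γ) = 2/cos²γ = 2sec²γ = RHS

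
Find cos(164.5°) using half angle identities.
cos(164.5°) = -√((1 + cos 329°)/2) = -0.9636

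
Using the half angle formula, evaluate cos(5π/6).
cos(5π/6) = -√((1 + cos 5π/3)/2) = -√3/2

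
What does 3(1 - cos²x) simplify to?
3(1 - cos²x) = 3(sin²x) (using Pythagorean identity)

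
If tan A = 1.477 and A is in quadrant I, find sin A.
sin A = 0.8281 (using tan²A + 1 = sec²A)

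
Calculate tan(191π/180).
tan(191π/180) = 0.1944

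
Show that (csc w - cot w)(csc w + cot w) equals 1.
LHS = csc²w - cot²w = (1 + cot²w) - cot²w = 1 = RHS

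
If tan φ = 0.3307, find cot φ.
cot φ = 1/tan φ = 3.024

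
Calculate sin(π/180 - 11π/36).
sin(π/180 - 11π/36) = sin π/180 cos 11π/36 - cos π/180 sin 11π/36 = -0.809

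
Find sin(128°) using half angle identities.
sin(128°) = √((1 - cos 256°)/2) = 0.788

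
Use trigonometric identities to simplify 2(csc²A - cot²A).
2(csc²A - cot²A) = 2 (using Pythagorean identity)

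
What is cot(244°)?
cot(244°) = 0.4877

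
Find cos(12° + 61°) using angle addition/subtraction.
cos(12° + 61°) = cos 12° cos 61° - sin 12° sin 61° = 0.2924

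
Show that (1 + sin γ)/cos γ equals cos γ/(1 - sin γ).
LHS = (1 + sin γ)(1 - sin γ) / (cos γ(1 - sin γ)) = (1 - sin²γ) / (cos γ(1 - sin γ)) = cos²γ / (cos γ(1 - sin γ)) = cos γ/(1 - sin γ) = RHS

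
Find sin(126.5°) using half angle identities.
sin(126.5°) = √((1 - cos 253°)/2) = 0.8039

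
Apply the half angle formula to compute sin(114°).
sin(114°) = √((1 - cos 228°)/2) = 0.9135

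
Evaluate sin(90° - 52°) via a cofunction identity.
sin(90° - 52°) = cos(52°) = 0.6157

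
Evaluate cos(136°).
cos(136°) = -0.7193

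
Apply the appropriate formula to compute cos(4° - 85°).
cos(4° - 85°) = cos 4° cos 85° + sin 4° sin 85° = 0.1564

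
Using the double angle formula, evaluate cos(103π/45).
cos(103π/45) = 2cos²103π/90 - 1 = 0.6157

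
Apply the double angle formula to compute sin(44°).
sin(44°) = 2 sin 22° cos 22° = 0.6947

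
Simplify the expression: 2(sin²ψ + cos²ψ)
2(sin²ψ + cos²ψ) = 2 (using Pythagorean identity)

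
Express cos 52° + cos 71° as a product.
cos 52° + cos 71° = 2 cos(61.5°) cos(-9.5°)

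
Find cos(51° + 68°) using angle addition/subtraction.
cos(51° + 68°) = cos 51° cos 68° - sin 51° sin 68° = -0.4848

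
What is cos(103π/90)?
cos(103π/90) = -0.8988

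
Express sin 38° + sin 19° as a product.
sin 38° + sin 19° = 2 sin(28.5°) cos(9.5°)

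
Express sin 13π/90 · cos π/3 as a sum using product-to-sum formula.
sin 13π/90 cos π/3 = (1/2)[sin(13π/90+π/3) + sin(13π/90-π/3)]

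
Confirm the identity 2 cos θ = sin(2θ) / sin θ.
RHS = 2 sin θ cos θ / sin θ = 2 cos θ = LHS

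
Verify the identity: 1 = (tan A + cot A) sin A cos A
RHS = (sin A/cos A + cos A/sin A) sin A cos A = ((sin²A + cos²A)/(sin A cos A)) · sin A cos A = sin²A + cos²A = 1 = LHS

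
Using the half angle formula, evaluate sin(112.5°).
sin(112.5°) = √((1 - cos 225°)/2) = √(2+√2)/2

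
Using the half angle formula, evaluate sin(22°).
sin(22°) = √((1 - cos 44°)/2) = 0.3746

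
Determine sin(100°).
sin(100°) = 0.9848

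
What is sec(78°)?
sec(78°) = 4.81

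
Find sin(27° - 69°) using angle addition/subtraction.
sin(27° - 69°) = sin 27° cos 69° - cos 27° sin 69° = -0.6691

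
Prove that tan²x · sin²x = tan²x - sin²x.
RHS = sin²x/cos²x - sin²x = sin²x(1/cos²x - 1) = sin²x · (1 - cos²x)/cos²x = sin²x · sin²x/cos²x = sin²x · tan²x = LHS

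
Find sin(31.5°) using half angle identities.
sin(31.5°) = √((1 - cos 63°)/2) = 0.5225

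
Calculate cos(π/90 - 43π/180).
cos(π/90 - 43π/180) = cos π/90 cos 43π/180 + sin π/90 sin 43π/180 = 0.7547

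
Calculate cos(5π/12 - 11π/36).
cos(5π/12 - 11π/36) = cos 5π/12 cos 11π/36 + sin 5π/12 sin 11π/36 = 0.9397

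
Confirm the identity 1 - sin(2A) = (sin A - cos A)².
RHS = sin²A - 2 sin A cos A + cos²A = (sin²A + cos²A) - 2 sin A cos A = 1 - sin(2A) = LHS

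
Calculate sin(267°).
sin(267°) = -0.9986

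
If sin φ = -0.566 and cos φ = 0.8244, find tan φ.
tan φ = sin φ / cos φ = -0.6866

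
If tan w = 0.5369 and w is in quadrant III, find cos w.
cos w = -0.881 (using tan²w + 1 = sec²w)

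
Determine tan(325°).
tan(325°) = -0.7002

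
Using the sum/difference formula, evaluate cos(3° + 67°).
cos(3° + 67°) = cos 3° cos 67° - sin 3° sin 67° = 0.342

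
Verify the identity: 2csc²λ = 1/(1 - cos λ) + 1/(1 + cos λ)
RHS = [(1 + cos λ) + (1 - cos λ)] / [(1 - cos λ)(1 + cos λ)] = 2/(1 - cos²λ) = 2/sin²λ = 2csc²λ = LHS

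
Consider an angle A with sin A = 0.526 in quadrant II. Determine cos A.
cos A = ±√(1 - sin²A) = -0.8505 (negative in QII)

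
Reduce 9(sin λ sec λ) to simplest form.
9(sin λ sec λ) = 9(tan λ) (using Reciprocal + quotient)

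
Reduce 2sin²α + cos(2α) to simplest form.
2sin²α + cos(2α) = 1 (using Double angle)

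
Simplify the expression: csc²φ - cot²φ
csc²φ - cot²φ = 1 (using Pythagorean identity)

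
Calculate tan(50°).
tan(50°) = 1.192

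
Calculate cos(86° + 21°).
cos(86° + 21°) = cos 86° cos 21° - sin 86° sin 21° = -0.2924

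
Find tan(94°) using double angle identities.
tan(94°) = 2 tan 47° / (1 - tan²47°) = -14.3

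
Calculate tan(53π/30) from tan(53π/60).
tan(53π/30) = 2 tan 53π/60 / (1 - tan²53π/60) = -0.9004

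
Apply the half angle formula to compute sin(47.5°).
sin(47.5°) = √((1 - cos 95°)/2) = 0.7373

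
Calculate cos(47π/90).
cos(47π/90) = -0.06976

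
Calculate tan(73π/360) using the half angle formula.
tan(73π/360) = sin 73π/180 / (1 + cos 73π/180) = 0.74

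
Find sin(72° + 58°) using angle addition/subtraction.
sin(72° + 58°) = sin 72° cos 58° + cos 72° sin 58° = 0.766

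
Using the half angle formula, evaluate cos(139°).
cos(139°) = -√((1 + cos 278°)/2) = -0.7547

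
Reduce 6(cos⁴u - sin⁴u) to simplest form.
6(cos⁴u - sin⁴u) = 6(cos(2u)) (using Factoring + double angle)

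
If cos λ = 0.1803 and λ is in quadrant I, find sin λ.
sin λ = 0.9836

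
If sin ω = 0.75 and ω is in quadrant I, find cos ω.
cos ω = 0.6614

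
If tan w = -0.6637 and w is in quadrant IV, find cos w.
cos w = 0.8332 (using tan²w + 1 = sec²w)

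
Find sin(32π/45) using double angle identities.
sin(32π/45) = 2 sin 16π/45 cos 16π/45 = 0.788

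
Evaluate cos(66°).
cos(66°) = 0.4067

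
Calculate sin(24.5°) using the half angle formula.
sin(24.5°) = √((1 - cos 49°)/2) = 0.4147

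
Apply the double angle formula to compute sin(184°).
sin(184°) = 2 sin 92° cos 92° = -0.06976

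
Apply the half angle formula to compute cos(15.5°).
cos(15.5°) = √((1 + cos 31°)/2) = 0.9636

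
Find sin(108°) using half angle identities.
sin(108°) = √((1 - cos 216°)/2) = 0.9511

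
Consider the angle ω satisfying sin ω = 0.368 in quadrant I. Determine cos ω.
cos ω = √(1 - sin²ω) = 0.9298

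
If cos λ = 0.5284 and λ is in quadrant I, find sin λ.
sin λ = 0.849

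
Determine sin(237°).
sin(237°) = -0.8387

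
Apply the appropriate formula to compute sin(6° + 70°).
sin(6° + 70°) = sin 6° cos 70° + cos 6° sin 70° = 0.9703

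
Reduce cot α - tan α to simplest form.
cot α - tan α = 2 cot(2α) (using Double angle)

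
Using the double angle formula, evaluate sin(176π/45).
sin(176π/45) = 2 sin 88π/45 cos 88π/45 = -0.2756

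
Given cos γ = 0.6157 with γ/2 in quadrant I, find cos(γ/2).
cos(γ/2) = ±√((1 + cos γ)/2); positive since γ/2 ∈ QI, so cos(γ/2) = 0.8988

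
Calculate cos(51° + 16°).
cos(51° + 16°) = cos 51° cos 16° - sin 51° sin 16° = 0.3907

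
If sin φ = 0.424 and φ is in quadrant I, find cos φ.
cos φ = 0.9057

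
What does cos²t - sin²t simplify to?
cos²t - sin²t = cos(2t) (using Double angle)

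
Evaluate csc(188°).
csc(188°) = -7.185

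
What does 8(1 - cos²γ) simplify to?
8(1 - cos²γ) = 8(sin²γ) (using Pythagorean identity)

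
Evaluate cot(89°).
cot(89°) = 0.01746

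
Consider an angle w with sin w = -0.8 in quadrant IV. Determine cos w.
cos w = √(1 - sin²w) = 0.6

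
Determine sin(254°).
sin(254°) = -0.9613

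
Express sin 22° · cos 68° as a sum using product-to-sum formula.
sin 22° cos 68° = (1/2)[sin(22°+68°) + sin(22°-68°)]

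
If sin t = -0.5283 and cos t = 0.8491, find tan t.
tan t = sin t / cos t = -0.6222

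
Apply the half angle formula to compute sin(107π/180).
sin(107π/180) = √((1 - cos 107π/90)/2) = 0.9563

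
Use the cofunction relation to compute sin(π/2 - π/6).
sin(π/2 - π/6) = cos(π/6) = √3/2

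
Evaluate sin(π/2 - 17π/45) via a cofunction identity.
sin(π/2 - 17π/45) = cos(17π/45) = 0.3746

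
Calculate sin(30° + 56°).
sin(30° + 56°) = sin 30° cos 56° + cos 30° sin 56° = 0.9976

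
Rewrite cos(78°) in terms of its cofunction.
cos(78°) = sin(90° - 78°) = sin(12°)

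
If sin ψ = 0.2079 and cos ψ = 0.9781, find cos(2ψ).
cos(2ψ) = cos²ψ - sin²ψ = 0.9135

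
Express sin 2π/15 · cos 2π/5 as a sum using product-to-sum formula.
sin 2π/15 cos 2π/5 = (1/2)[sin(2π/15+2π/5) + sin(2π/15-2π/5)]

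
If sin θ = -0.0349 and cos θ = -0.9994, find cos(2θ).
cos(2θ) = cos²θ - sin²θ = 0.9976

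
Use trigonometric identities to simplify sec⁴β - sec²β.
sec⁴β - sec²β = tan⁴β + tan²β (using Pythagorean)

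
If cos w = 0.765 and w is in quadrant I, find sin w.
sin w = 0.644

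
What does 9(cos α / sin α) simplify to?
9(cos α / sin α) = 9(cot α) (using Quotient identity)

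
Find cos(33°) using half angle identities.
cos(33°) = √((1 + cos 66°)/2) = 0.8387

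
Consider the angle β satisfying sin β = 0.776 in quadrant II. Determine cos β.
cos β = ±√(1 - sin²β) = -0.6307 (negative in QII)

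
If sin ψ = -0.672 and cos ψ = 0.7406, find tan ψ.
tan ψ = sin ψ / cos ψ = -0.9074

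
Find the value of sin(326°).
sin(326°) = -0.5592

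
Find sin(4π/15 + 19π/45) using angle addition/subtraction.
sin(4π/15 + 19π/45) = sin 4π/15 cos 19π/45 + cos 4π/15 sin 19π/45 = 0.829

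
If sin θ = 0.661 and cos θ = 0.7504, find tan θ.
tan θ = sin θ / cos θ = 0.8809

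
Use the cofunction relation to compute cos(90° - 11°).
cos(90° - 11°) = sin(11°) = 0.1908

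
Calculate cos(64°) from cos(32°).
cos(64°) = cos²32° - sin²32° = 0.4384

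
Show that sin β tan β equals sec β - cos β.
RHS = 1/cos β - cos β = (1 - cos²β)/cos β = sin²β/cos β = sin β · (sin β/cos β) = sin β tan β = LHS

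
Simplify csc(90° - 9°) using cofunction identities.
csc(90° - 9°) = sec(9°)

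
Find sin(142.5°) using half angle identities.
sin(142.5°) = √((1 - cos 285°)/2) = 0.6088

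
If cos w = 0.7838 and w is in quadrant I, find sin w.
sin w = 0.621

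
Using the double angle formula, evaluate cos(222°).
cos(222°) = cos²111° - sin²111° = -0.7431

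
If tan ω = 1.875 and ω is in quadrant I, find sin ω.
sin ω = 0.8824 (using tan²ω + 1 = sec²ω)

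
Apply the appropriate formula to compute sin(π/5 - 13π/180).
sin(π/5 - 13π/180) = sin π/5 cos 13π/180 - cos π/5 sin 13π/180 = 0.3907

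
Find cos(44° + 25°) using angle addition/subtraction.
cos(44° + 25°) = cos 44° cos 25° - sin 44° sin 25° = 0.3584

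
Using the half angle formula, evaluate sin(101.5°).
sin(101.5°) = √((1 - cos 203°)/2) = 0.9799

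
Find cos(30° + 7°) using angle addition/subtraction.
cos(30° + 7°) = cos 30° cos 7° - sin 30° sin 7° = 0.7986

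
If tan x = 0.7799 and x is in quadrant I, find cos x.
cos x = 0.7885 (using tan²x + 1 = sec²x)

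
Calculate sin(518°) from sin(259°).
sin(518°) = 2 sin 259° cos 259° = 0.3746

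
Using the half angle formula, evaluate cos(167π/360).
cos(167π/360) = √((1 + cos 167π/180)/2) = 0.1132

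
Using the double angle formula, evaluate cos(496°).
cos(496°) = cos²248° - sin²248° = -0.7193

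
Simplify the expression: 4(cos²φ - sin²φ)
4(cos²φ - sin²φ) = 4(cos(2φ)) (using Double angle)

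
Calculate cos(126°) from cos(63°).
cos(126°) = cos²63° - sin²63° = -0.5878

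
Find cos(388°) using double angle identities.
cos(388°) = cos²194° - sin²194° = 0.8829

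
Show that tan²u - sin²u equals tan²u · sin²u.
LHS = sin²u/cos²u - sin²u = sin²u(1/cos²u - 1) = sin²u · (1 - cos²u)/cos²u = sin²u · sin²u/cos²u = sin²u · tan²u = RHS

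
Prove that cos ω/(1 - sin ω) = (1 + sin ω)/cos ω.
RHS = (1 + sin ω)(1 - sin ω) / (cos ω(1 - sin ω)) = (1 - sin²ω) / (cos ω(1 - sin ω)) = cos²ω / (cos ω(1 - sin ω)) = cos ω/(1 - sin ω) = LHS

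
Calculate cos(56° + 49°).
cos(56° + 49°) = cos 56° cos 49° - sin 56° sin 49° = -(√6-√2)/4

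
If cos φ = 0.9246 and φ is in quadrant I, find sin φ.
sin φ = 0.3809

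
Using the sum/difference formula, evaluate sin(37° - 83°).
sin(37° - 83°) = sin 37° cos 83° - cos 37° sin 83° = -0.7193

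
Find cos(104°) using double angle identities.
cos(104°) = cos²52° - sin²52° = -0.2419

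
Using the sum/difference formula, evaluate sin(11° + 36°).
sin(11° + 36°) = sin 11° cos 36° + cos 11° sin 36° = 0.7314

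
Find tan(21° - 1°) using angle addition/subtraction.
tan(21° - 1°) = (tan 21° - tan 1°)/(1 + tan 21° tan 1°) = 0.364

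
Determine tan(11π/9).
tan(11π/9) = 0.8391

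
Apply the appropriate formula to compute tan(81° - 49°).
tan(81° - 49°) = (tan 81° - tan 49°)/(1 + tan 81° tan 49°) = 0.6249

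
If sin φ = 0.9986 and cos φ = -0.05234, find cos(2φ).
cos(2φ) = cos²φ - sin²φ = -0.9945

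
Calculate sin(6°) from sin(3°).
sin(6°) = 2 sin 3° cos 3° = 0.1045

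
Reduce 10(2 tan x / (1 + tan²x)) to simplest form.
10(2 tan x / (1 + tan²x)) = 10(sin(2x)) (using Double angle)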